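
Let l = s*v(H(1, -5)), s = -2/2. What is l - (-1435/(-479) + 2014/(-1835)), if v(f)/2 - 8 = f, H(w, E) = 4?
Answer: -22763679/878965 ≈ -25.898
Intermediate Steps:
v(f) = 16 + 2*f
s = -1 (s = -2*½ = -1)
l = -24 (l = -(16 + 2*4) = -(16 + 8) = -1*24 = -24)
l - (-1435/(-479) + 2014/(-1835)) = -24 - (-1435/(-479) + 2014/(-1835)) = -24 - (-1435*(-1/479) + 2014*(-1/1835)) = -24 - (1435/479 - 2014/1835) = -24 - 1*1668519/878965 = -24 - 1668519/878965 = -22763679/878965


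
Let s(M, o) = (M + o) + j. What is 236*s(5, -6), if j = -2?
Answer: -708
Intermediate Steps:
s(M, o) = -2 + M + o (s(M, o) = (M + o) - 2 = -2 + M + o)
236*s(5, -6) = 236*(-2 + 5 - 6) = 236*(-3) = -708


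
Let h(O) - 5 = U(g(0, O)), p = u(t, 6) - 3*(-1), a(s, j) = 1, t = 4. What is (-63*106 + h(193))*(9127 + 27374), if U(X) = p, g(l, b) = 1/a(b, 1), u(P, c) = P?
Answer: -243315666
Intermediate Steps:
g(l, b) = 1 (g(l, b) = 1/1 = 1)
p = 7 (p = 4 - 3*(-1) = 4 + 3 = 7)
U(X) = 7
h(O) = 12 (h(O) = 5 + 7 = 12)
(-63*106 + h(193))*(9127 + 27374) = (-63*106 + 12)*(9127 + 27374) = (-6678 + 12)*36501 = -6666*36501 = -243315666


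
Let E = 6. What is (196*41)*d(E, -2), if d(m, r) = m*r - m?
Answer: -144648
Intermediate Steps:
d(m, r) = -m + m*r
(196*41)*d(E, -2) = (196*41)*(6*(-1 - 2)) = 8036*(6*(-3)) = 8036*(-18) = -144648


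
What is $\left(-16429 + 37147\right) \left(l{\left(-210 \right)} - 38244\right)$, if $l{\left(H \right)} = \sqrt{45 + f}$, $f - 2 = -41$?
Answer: $-792339192 + 20718 \sqrt{6} \approx -7.9229 \cdot 10^{8}$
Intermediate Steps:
$f = -39$ ($f = 2 - 41 = -39$)
$l{\left(H \right)} = \sqrt{6}$ ($l{\left(H \right)} = \sqrt{45 - 39} = \sqrt{6}$)
$\left(-16429 + 37147\right) \left(l{\left(-210 \right)} - 38244\right) = \left(-16429 + 37147\right) \left(\sqrt{6} - 38244\right) = 20718 \left(-38244 + \sqrt{6}\right) = -792339192 + 20718 \sqrt{6}$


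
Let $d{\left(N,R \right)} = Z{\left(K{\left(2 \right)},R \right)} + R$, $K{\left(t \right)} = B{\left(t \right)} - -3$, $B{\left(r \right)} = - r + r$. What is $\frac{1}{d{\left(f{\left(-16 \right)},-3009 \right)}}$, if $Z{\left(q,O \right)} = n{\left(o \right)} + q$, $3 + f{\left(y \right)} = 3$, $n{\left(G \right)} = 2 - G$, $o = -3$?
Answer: $- \frac{1}{3001} \approx -0.00033322$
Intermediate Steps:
$B{\left(r \right)} = 0$
$K{\left(t \right)} = 3$ ($K{\left(t \right)} = 0 - -3 = 0 + 3 = 3$)
$f{\left(y \right)} = 0$ ($f{\left(y \right)} = -3 + 3 = 0$)
$Z{\left(q,O \right)} = 5 + q$ ($Z{\left(q,O \right)} = \left(2 - -3\right) + q = \left(2 + 3\right) + q = 5 + q$)
$d{\left(N,R \right)} = 8 + R$ ($d{\left(N,R \right)} = \left(5 + 3\right) + R = 8 + R$)
$\frac{1}{d{\left(f{\left(-16 \right)},-3009 \right)}} = \frac{1}{8 - 3009} = \frac{1}{-3001} = - \frac{1}{3001}$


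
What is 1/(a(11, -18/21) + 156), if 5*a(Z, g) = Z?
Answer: 5/791 ≈ 0.0063211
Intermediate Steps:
a(Z, g) = Z/5
1/(a(11, -18/21) + 156) = 1/((1/5)*11 + 156) = 1/(11/5 + 156) = 1/(791/5) = 5/791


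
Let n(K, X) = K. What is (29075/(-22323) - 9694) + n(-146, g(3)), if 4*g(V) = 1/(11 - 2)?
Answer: -219687395/22323 ≈ -9841.3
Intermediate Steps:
g(V) = 1/36 (g(V) = 1/(4*(11 - 2)) = (¼)/9 = (¼)*(⅑) = 1/36)
(29075/(-22323) - 9694) + n(-146, g(3)) = (29075/(-22323) - 9694) - 146 = (29075*(-1/22323) - 9694) - 146 = (-29075/22323 - 9694) - 146 = -216428237/22323 - 146 = -219687395/22323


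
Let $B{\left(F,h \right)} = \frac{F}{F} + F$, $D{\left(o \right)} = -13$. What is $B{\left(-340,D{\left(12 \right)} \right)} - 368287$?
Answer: $-368626$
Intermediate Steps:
$B{\left(F,h \right)} = 1 + F$
$B{\left(-340,D{\left(12 \right)} \right)} - 368287 = \left(1 - 340\right) - 368287 = -339 - 368287 = -368626$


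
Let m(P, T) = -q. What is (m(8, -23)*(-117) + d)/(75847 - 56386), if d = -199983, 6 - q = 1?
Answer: -66466/6487 ≈ -10.246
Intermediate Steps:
q = 5 (q = 6 - 1*1 = 6 - 1 = 5)
m(P, T) = -5 (m(P, T) = -1*5 = -5)
(m(8, -23)*(-117) + d)/(75847 - 56386) = (-5*(-117) - 199983)/(75847 - 56386) = (585 - 199983)/19461 = -199398*1/19461 = -66466/6487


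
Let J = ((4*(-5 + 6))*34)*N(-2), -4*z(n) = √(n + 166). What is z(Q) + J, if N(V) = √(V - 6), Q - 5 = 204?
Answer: -5*√15/4 + 272*I*√2 ≈ -4.8412 + 384.67*I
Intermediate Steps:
Q = 209 (Q = 5 + 204 = 209)
z(n) = -√(166 + n)/4 (z(n) = -√(n + 166)/4 = -√(166 + n)/4)
N(V) = √(-6 + V)
J = 272*I*√2 (J = ((4*(-5 + 6))*34)*√(-6 - 2) = ((4*1)*34)*√(-8) = (4*34)*(2*I*√2) = 136*(2*I*√2) = 272*I*√2 ≈ 384.67*I)
z(Q) + J = -√(166 + 209)/4 + 272*I*√2 = -5*√15/4 + 272*I*√2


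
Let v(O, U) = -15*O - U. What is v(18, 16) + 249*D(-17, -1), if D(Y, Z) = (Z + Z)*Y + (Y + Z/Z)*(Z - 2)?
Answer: 20132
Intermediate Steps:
v(O, U) = -U - 15*O
D(Y, Z) = (1 + Y)*(-2 + Z) + 2*Y*Z (D(Y, Z) = (2*Z)*Y + (Y + 1)*(-2 + Z) = 2*Y*Z + (1 + Y)*(-2 + Z) = (1 + Y)*(-2 + Z) + 2*Y*Z)
v(18, 16) + 249*D(-17, -1) = (-1*16 - 15*18) + 249*(-2 - 1 - 2*(-17) + 3*(-17)*(-1)) = (-16 - 270) + 249*(-2 - 1 + 34 + 51) = -286 + 249*82 = -286 + 20418 = 20132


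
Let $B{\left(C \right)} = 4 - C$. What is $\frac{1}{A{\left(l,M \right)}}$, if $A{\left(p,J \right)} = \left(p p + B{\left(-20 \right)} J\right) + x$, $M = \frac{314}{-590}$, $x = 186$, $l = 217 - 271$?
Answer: $\frac{295}{911322} \approx 0.00032371$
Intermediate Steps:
$l = -54$
$M = - \frac{157}{295}$ ($M = 314 \left(- \frac{1}{590}\right) = - \frac{157}{295} \approx -0.5322$)
$A{\left(p,J \right)} = 186 + p^{2} + 24 J$ ($A{\left(p,J \right)} = \left(p p + \left(4 - -20\right) J\right) + 186 = \left(p^{2} + \left(4 + 20\right) J\right) + 186 = \left(p^{2} + 24 J\right) + 186 = 186 + p^{2} + 24 J$)
$\frac{1}{A{\left(l,M \right)}} = \frac{1}{186 + \left(-54\right)^{2} + 24 \left(- \frac{157}{295}\right)} = \frac{1}{186 + 2916 - \frac{3768}{295}} = \frac{1}{\frac{911322}{295}} = \frac{295}{911322}$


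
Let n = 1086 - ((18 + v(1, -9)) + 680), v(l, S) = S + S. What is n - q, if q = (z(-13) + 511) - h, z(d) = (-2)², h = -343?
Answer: -452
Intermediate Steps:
z(d) = 4
v(l, S) = 2*S
n = 406 (n = 1086 - ((18 + 2*(-9)) + 680) = 1086 - ((18 - 18) + 680) = 1086 - (0 + 680) = 1086 - 1*680 = 1086 - 680 = 406)
q = 858 (q = (4 + 511) - 1*(-343) = 515 + 343 = 858)
n - q = 406 - 1*858 = 406 - 858 = -452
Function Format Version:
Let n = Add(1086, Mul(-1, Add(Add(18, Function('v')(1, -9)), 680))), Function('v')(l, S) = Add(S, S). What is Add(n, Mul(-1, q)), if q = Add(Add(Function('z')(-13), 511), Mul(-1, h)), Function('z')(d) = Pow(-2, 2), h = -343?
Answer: -452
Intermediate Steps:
Function('z')(d) = 4
Function('v')(l, S) = Mul(2, S)
n = 406 (n = Add(1086, Mul(-1, Add(Add(18, Mul(2, -9)), 680))) = Add(1086, Mul(-1, Add(Add(18, -18), 680))) = Add(1086, Mul(-1, Add(0, 680))) = Add(1086, Mul(-1, 680)) = Add(1086, -680) = 406)
q = 858 (q = Add(Add(4, 511), Mul(-1, -343)) = Add(515, 343) = 858)
Add(n, Mul(-1, q)) = Add(406, Mul(-1, 858)) = Add(406, -858) = -452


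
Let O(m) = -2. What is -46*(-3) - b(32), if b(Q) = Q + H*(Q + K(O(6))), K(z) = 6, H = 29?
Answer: -996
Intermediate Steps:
b(Q) = 174 + 30*Q (b(Q) = Q + 29*(Q + 6) = Q + 29*(6 + Q) = Q + (174 + 29*Q) = 174 + 30*Q)
-46*(-3) - b(32) = -46*(-3) - (174 + 30*32) = 138 - (174 + 960) = 138 - 1*1134 = 138 - 1134 = -996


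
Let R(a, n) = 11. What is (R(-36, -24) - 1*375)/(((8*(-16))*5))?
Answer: 91/160 ≈ 0.56875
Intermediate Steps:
(R(-36, -24) - 1*375)/(((8*(-16))*5)) = (11 - 1*375)/(((8*(-16))*5)) = (11 - 375)/((-128*5)) = -364/(-640) = -364*(-1/640) = 91/160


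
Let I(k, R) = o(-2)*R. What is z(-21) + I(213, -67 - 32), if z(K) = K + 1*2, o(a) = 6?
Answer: -613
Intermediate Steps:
I(k, R) = 6*R
z(K) = 2 + K (z(K) = K + 2 = 2 + K)
z(-21) + I(213, -67 - 32) = (2 - 21) + 6*(-67 - 32) = -19 + 6*(-99) = -19 - 594 = -613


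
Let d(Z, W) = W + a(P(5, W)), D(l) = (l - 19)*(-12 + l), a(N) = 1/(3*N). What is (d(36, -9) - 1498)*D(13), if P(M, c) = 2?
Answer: 9041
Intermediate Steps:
a(N) = 1/(3*N)
D(l) = (-19 + l)*(-12 + l)
d(Z, W) = 1/6 + W (d(Z, W) = W + (1/3)/2 = W + (1/3)*(1/2) = W + 1/6 = 1/6 + W)
(d(36, -9) - 1498)*D(13) = ((1/6 - 9) - 1498)*(228 + 13**2 - 31*13) = (-53/6 - 1498)*(228 + 169 - 403) = -9041/6*(-6) = 9041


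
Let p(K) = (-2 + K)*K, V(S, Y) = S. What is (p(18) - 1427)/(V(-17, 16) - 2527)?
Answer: 1139/2544 ≈ 0.44772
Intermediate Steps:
p(K) = K*(-2 + K)
(p(18) - 1427)/(V(-17, 16) - 2527) = (18*(-2 + 18) - 1427)/(-17 - 2527) = (18*16 - 1427)/(-2544) = (288 - 1427)*(-1/2544) = -1139*(-1/2544) = 1139/2544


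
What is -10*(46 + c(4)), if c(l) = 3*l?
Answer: -580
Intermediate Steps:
-10*(46 + c(4)) = -10*(46 + 3*4) = -10*(46 + 12) = -10*58 = -580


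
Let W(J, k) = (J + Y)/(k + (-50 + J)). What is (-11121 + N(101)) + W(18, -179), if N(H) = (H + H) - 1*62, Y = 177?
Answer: -2317186/211 ≈ -10982.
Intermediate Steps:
N(H) = -62 + 2*H (N(H) = 2*H - 62 = -62 + 2*H)
W(J, k) = (177 + J)/(-50 + J + k) (W(J, k) = (J + 177)/(k + (-50 + J)) = (177 + J)/(-50 + J + k))
(-11121 + N(101)) + W(18, -179) = (-11121 + (-62 + 2*101)) + (177 + 18)/(-50 + 18 - 179) = (-11121 + (-62 + 202)) + 195/(-211) = (-11121 + 140) - 1/211*195 = -10981 - 195/211 = -2317186/211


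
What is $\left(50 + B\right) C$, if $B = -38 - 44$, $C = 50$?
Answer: $-1600$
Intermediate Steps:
$B = -82$ ($B = -38 - 44 = -82$)
$\left(50 + B\right) C = \left(50 - 82\right) 50 = \left(-32\right) 50 = -1600$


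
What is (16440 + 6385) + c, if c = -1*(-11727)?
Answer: 34552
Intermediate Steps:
c = 11727
(16440 + 6385) + c = (16440 + 6385) + 11727 = 22825 + 11727 = 34552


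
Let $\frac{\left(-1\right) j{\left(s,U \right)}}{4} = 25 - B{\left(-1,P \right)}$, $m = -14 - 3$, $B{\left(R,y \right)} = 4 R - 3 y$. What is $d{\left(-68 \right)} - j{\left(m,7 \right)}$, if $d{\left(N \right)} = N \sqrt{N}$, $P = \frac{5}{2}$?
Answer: $146 - 136 i \sqrt{17} \approx 146.0 - 560.74 i$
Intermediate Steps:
$P = \frac{5}{2}$ ($P = 5 \cdot \frac{1}{2} = \frac{5}{2} \approx 2.5$)
$d{\left(N \right)} = N^{\frac{3}{2}}$
$B{\left(R,y \right)} = - 3 y + 4 R$
$m = -17$ ($m = -14 - 3 = -17$)
$j{\left(s,U \right)} = -146$ ($j{\left(s,U \right)} = - 4 \left(25 - \left(\left(-3\right) \frac{5}{2} + 4 \left(-1\right)\right)\right) = - 4 \left(25 - \left(- \frac{15}{2} - 4\right)\right) = - 4 \left(25 - - \frac{23}{2}\right) = - 4 \left(25 + \frac{23}{2}\right) = \left(-4\right) \frac{73}{2} = -146$)
$d{\left(-68 \right)} - j{\left(m,7 \right)} = \left(-68\right)^{\frac{3}{2}} - -146 = - 136 i \sqrt{17} + 146 = 146 - 136 i \sqrt{17}$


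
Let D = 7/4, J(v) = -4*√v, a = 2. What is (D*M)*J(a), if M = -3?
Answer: 21*√2 ≈ 29.698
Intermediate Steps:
D = 7/4 (D = 7*(¼) = 7/4 ≈ 1.7500)
(D*M)*J(a) = ((7/4)*(-3))*(-4*√2) = -(-21)*√2 = 21*√2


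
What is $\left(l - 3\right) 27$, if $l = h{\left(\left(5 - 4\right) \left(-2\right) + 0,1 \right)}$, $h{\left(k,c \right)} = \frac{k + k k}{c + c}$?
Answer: $-54$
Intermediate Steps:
$h{\left(k,c \right)} = \frac{k + k^{2}}{2 c}$
$l = 1$ ($l = \frac{\left(\left(5 - 4\right) \left(-2\right) + 0\right) \left(1 + \left(\left(5 - 4\right) \left(-2\right) + 0\right)\right)}{2 \cdot 1} = \frac{1}{2} \left(1 \left(-2\right) + 0\right) 1 \left(1 + \left(1 \left(-2\right) + 0\right)\right) = \frac{1}{2} \left(-2 + 0\right) 1 \left(1 + \left(-2 + 0\right)\right) = \frac{1}{2} \left(-2\right) 1 \left(1 - 2\right) = \frac{1}{2} \left(-2\right) 1 \left(-1\right) = 1$)
$\left(l - 3\right) 27 = \left(1 - 3\right) 27 = \left(-2\right) 27 = -54$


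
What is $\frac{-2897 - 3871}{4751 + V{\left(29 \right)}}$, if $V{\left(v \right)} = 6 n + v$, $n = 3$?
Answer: $- \frac{3384}{2399} \approx -1.4106$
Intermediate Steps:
$V{\left(v \right)} = 18 + v$ ($V{\left(v \right)} = 6 \cdot 3 + v = 18 + v$)
$\frac{-2897 - 3871}{4751 + V{\left(29 \right)}} = \frac{-2897 - 3871}{4751 + \left(18 + 29\right)} = - \frac{6768}{4751 + 47} = - \frac{6768}{4798} = \left(-6768\right) \frac{1}{4798} = - \frac{3384}{2399}$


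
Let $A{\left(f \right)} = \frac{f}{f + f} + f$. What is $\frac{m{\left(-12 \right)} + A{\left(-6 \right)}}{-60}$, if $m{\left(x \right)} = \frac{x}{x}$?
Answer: $\frac{3}{40} \approx 0.075$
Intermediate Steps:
$m{\left(x \right)} = 1$
$A{\left(f \right)} = \frac{1}{2} + f$ ($A{\left(f \right)} = \frac{f}{2 f} + f = \frac{1}{2 f} f + f = \frac{1}{2} + f$)
$\frac{m{\left(-12 \right)} + A{\left(-6 \right)}}{-60} = \frac{1 + \left(\frac{1}{2} - 6\right)}{-60} = - \frac{1 - \frac{11}{2}}{60} = \left(- \frac{1}{60}\right) \left(- \frac{9}{2}\right) = \frac{3}{40}$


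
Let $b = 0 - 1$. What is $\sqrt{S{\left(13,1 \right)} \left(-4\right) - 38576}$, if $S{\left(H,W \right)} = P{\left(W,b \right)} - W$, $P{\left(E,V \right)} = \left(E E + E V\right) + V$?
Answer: $2 i \sqrt{9642} \approx 196.39 i$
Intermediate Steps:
$b = -1$
$P{\left(E,V \right)} = V + E^{2} + E V$ ($P{\left(E,V \right)} = \left(E^{2} + E V\right) + V = V + E^{2} + E V$)
$S{\left(H,W \right)} = -1 + W^{2} - 2 W$ ($S{\left(H,W \right)} = \left(-1 + W^{2} + W \left(-1\right)\right) - W = \left(-1 + W^{2} - W\right) - W = -1 + W^{2} - 2 W$)
$\sqrt{S{\left(13,1 \right)} \left(-4\right) - 38576} = \sqrt{\left(-1 + 1^{2} - 2\right) \left(-4\right) - 38576} = \sqrt{\left(-1 + 1 - 2\right) \left(-4\right) - 38576} = \sqrt{\left(-2\right) \left(-4\right) - 38576} = \sqrt{8 - 38576} = \sqrt{-38568} = 2 i \sqrt{9642}$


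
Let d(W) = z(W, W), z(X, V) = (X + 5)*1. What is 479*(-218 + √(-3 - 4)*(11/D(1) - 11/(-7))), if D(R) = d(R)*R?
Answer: -104422 + 68497*I*√7/42 ≈ -1.0442e+5 + 4314.9*I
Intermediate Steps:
z(X, V) = 5 + X (z(X, V) = (5 + X)*1 = 5 + X)
d(W) = 5 + W
D(R) = R*(5 + R) (D(R) = (5 + R)*R = R*(5 + R))
479*(-218 + √(-3 - 4)*(11/D(1) - 11/(-7))) = 479*(-218 + √(-3 - 4)*(11/((1*(5 + 1))) - 11/(-7))) = 479*(-218 + √(-7)*(11/((1*6)) - 11*(-⅐))) = 479*(-218 + (I*√7)*(11/6 + 11/7)) = 479*(-218 + (I*√7)*(143/42)) = 479*(-218 + 143*I*√7/42) = -104422 + 68497*I*√7/42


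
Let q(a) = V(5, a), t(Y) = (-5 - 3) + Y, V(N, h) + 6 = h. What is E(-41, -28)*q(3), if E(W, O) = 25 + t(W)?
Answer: 72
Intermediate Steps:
V(N, h) = -6 + h
t(Y) = -8 + Y
q(a) = -6 + a
E(W, O) = 17 + W (E(W, O) = 25 + (-8 + W) = 17 + W)
E(-41, -28)*q(3) = (17 - 41)*(-6 + 3) = -24*(-3) = 72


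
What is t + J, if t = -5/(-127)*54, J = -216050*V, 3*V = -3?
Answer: 27438620/127 ≈ 2.1605e+5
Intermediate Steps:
V = -1 (V = (⅓)*(-3) = -1)
J = 216050 (J = -216050*(-1) = 216050)
t = 270/127 (t = -5*(-1/127)*54 = (5/127)*54 = 270/127 ≈ 2.1260)
t + J = 270/127 + 216050 = 27438620/127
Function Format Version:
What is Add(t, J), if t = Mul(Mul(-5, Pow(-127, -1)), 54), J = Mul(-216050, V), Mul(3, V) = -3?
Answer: Rational(27438620, 127) ≈ 2.1605e+5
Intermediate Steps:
V = -1 (V = Mul(Rational(1, 3), -3) = -1)
J = 216050 (J = Mul(-216050, -1) = 216050)
t = Rational(270, 127) (t = Mul(Mul(-5, Rational(-1, 127)), 54) = Mul(Rational(5, 127), 54) = Rational(270, 127) ≈ 2.1260)
Add(t, J) = Add(Rational(270, 127), 216050) = Rational(27438620, 127)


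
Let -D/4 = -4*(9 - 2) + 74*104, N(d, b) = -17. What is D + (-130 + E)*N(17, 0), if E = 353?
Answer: -34463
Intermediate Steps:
D = -30672 (D = -4*(-4*(9 - 2) + 74*104) = -4*(-4*7 + 7696) = -4*(-28 + 7696) = -4*7668 = -30672)
D + (-130 + E)*N(17, 0) = -30672 + (-130 + 353)*(-17) = -30672 + 223*(-17) = -30672 - 3791 = -34463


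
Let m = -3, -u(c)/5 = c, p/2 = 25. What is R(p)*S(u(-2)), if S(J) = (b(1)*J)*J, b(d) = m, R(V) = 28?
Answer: -8400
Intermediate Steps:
p = 50 (p = 2*25 = 50)
u(c) = -5*c
b(d) = -3
S(J) = -3*J**2 (S(J) = (-3*J)*J = -3*J**2)
R(p)*S(u(-2)) = 28*(-3*(-5*(-2))**2) = 28*(-3*10**2) = 28*(-3*100) = 28*(-300) = -8400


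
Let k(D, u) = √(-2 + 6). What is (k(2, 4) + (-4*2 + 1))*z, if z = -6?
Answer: 30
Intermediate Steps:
k(D, u) = 2 (k(D, u) = √4 = 2)
(k(2, 4) + (-4*2 + 1))*z = (2 + (-4*2 + 1))*(-6) = (2 + (-8 + 1))*(-6) = (2 - 7)*(-6) = -5*(-6) = 30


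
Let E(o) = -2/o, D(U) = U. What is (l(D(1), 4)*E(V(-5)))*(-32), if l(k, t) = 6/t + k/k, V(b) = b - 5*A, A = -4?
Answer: 32/3 ≈ 10.667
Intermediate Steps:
V(b) = 20 + b (V(b) = b - 5*(-4) = b + 20 = 20 + b)
l(k, t) = 1 + 6/t (l(k, t) = 6/t + 1 = 1 + 6/t)
(l(D(1), 4)*E(V(-5)))*(-32) = (((6 + 4)/4)*(-2/(20 - 5)))*(-32) = (((¼)*10)*(-2/15))*(-32) = (5*(-2*1/15)/2)*(-32) = ((5/2)*(-2/15))*(-32) = -⅓*(-32) = 32/3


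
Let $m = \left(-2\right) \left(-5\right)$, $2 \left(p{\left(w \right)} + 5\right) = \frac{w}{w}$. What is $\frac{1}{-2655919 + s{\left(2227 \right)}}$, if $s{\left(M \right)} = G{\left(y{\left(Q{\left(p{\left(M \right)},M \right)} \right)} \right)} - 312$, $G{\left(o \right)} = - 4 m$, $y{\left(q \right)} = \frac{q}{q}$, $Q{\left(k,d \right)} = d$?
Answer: $- \frac{1}{2656271} \approx -3.7647 \cdot 10^{-7}$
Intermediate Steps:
$p{\left(w \right)} = - \frac{9}{2}$ ($p{\left(w \right)} = -5 + \frac{w \frac{1}{w}}{2} = -5 + \frac{1}{2} \cdot 1 = -5 + \frac{1}{2} = - \frac{9}{2}$)
$y{\left(q \right)} = 1$
$m = 10$
$G{\left(o \right)} = -40$ ($G{\left(o \right)} = \left(-4\right) 10 = -40$)
$s{\left(M \right)} = -352$ ($s{\left(M \right)} = -40 - 312 = -352$)
$\frac{1}{-2655919 + s{\left(2227 \right)}} = \frac{1}{-2655919 - 352} = \frac{1}{-2656271} = - \frac{1}{2656271}$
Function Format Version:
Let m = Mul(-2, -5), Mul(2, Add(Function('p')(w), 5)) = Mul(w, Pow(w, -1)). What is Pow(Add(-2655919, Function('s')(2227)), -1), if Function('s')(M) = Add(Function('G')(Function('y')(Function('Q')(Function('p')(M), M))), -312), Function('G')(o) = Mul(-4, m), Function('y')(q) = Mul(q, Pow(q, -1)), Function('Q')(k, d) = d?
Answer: Rational(-1, 2656271) ≈ -3.7647e-7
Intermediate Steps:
Function('p')(w) = Rational(-9, 2) (Function('p')(w) = Add(-5, Mul(Rational(1, 2), Mul(w, Pow(w, -1)))) = Add(-5, Mul(Rational(1, 2), 1)) = Add(-5, Rational(1, 2)) = Rational(-9, 2))
Function('y')(q) = 1
m = 10
Function('G')(o) = -40 (Function('G')(o) = Mul(-4, 10) = -40)
Function('s')(M) = -352 (Function('s')(M) = Add(-40, -312) = -352)
Pow(Add(-2655919, Function('s')(2227)), -1) = Pow(Add(-2655919, -352), -1) = Pow(-2656271, -1) = Rational(-1, 2656271)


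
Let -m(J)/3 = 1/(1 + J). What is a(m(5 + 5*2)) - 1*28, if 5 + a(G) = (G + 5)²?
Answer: -2519/256 ≈ -9.8398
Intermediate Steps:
m(J) = -3/(1 + J)
a(G) = -5 + (5 + G)² (a(G) = -5 + (G + 5)² = -5 + (5 + G)²)
a(m(5 + 5*2)) - 1*28 = (-5 + (5 - 3/(1 + (5 + 5*2)))²) - 1*28 = (-5 + (5 - 3/(1 + (5 + 10)))²) - 28 = (-5 + (5 - 3/(1 + 15))²) - 28 = (-5 + (5 - 3/16)²) - 28 = (-5 + (77/16)²) - 28 = (-5 + 5929/256) - 28 = 4649/256 - 28 = -2519/256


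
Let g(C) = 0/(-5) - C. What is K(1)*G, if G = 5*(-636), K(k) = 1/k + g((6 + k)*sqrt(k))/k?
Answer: 19080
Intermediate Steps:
g(C) = -C (g(C) = 0*(-1/5) - C = 0 - C = -C)
K(k) = 1/k - (6 + k)/sqrt(k) (K(k) = 1/k + (-(6 + k)*sqrt(k))/k = 1/k + (-sqrt(k)*(6 + k))/k = 1/k - (6 + k)/sqrt(k))
G = -3180
K(1)*G = ((1 - sqrt(1)*(6 + 1))/1)*(-3180) = (1*(1 - 1*1*7))*(-3180) = (1*(1 - 7))*(-3180) = (1*(-6))*(-3180) = -6*(-3180) = 19080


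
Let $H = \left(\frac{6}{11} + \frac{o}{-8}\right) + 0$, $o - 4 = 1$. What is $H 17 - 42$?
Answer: $- \frac{3815}{88} \approx -43.352$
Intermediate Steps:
$o = 5$ ($o = 4 + 1 = 5$)
$H = - \frac{7}{88}$ ($H = \left(\frac{6}{11} + \frac{5}{-8}\right) + 0 = \left(6 \cdot \frac{1}{11} + 5 \left(- \frac{1}{8}\right)\right) + 0 = \left(\frac{6}{11} - \frac{5}{8}\right) + 0 = - \frac{7}{88} + 0 = - \frac{7}{88} \approx -0.079545$)
$H 17 - 42 = \left(- \frac{7}{88}\right) 17 - 42 = - \frac{119}{88} - 42 = - \frac{3815}{88}$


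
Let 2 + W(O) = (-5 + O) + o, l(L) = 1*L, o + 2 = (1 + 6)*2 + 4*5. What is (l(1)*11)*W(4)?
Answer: 319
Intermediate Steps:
o = 32 (o = -2 + ((1 + 6)*2 + 4*5) = -2 + (7*2 + 20) = -2 + (14 + 20) = -2 + 34 = 32)
l(L) = L
W(O) = 25 + O (W(O) = -2 + ((-5 + O) + 32) = -2 + (27 + O) = 25 + O)
(l(1)*11)*W(4) = (1*11)*(25 + 4) = 11*29 = 319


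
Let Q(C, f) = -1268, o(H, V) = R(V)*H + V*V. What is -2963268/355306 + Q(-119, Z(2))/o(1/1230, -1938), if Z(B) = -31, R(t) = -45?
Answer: -65190133295614/7816204243695 ≈ -8.3404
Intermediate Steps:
o(H, V) = V² - 45*H (o(H, V) = -45*H + V*V = -45*H + V² = V² - 45*H)
-2963268/355306 + Q(-119, Z(2))/o(1/1230, -1938) = -2963268/355306 - 1268/((-1938)² - 45/1230) = -2963268*1/355306 - 1268/(3755844 - 45*1/1230) = -211662/25379 - 1268/(3755844 - 3/82) = -211662/25379 - 1268/307979205/82 = -211662/25379 - 1268*82/307979205 = -211662/25379 - 103976/307979205 = -65190133295614/7816204243695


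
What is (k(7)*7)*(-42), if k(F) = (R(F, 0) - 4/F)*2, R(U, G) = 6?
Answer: -3192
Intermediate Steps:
k(F) = 12 - 8/F (k(F) = (6 - 4/F)*2 = 12 - 8/F)
(k(7)*7)*(-42) = ((12 - 8/7)*7)*(-42) = ((76/7)*7)*(-42) = 76*(-42) = -3192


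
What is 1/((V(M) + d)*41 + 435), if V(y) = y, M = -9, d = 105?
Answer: 1/4371 ≈ 0.00022878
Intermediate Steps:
1/((V(M) + d)*41 + 435) = 1/((-9 + 105)*41 + 435) = 1/(96*41 + 435) = 1/(3936 + 435) = 1/4371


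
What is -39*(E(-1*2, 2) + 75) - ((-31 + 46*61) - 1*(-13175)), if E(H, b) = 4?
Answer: -19031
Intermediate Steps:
-39*(E(-1*2, 2) + 75) - ((-31 + 46*61) - 1*(-13175)) = -39*(4 + 75) - ((-31 + 46*61) - 1*(-13175)) = -39*79 - ((-31 + 2806) + 13175) = -3081 - (2775 + 13175) = -3081 - 1*15950 = -3081 - 15950 = -19031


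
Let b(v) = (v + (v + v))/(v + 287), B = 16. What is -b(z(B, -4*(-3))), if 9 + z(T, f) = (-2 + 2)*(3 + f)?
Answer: 27/278 ≈ 0.097122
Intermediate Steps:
z(T, f) = -9 (z(T, f) = -9 + (-2 + 2)*(3 + f) = -9 + 0*(3 + f) = -9 + 0 = -9)
b(v) = 3*v/(287 + v) (b(v) = (v + 2*v)/(287 + v) = (3*v)/(287 + v) = 3*v/(287 + v))
-b(z(B, -4*(-3))) = -3*(-9)/(287 - 9) = -3*(-9)/278 = -1*(-27/278) = 27/278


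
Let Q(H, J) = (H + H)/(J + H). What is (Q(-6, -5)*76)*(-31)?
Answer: -28272/11 ≈ -2570.2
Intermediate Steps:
Q(H, J) = 2*H/(H + J) (Q(H, J) = (2*H)/(H + J) = 2*H/(H + J))
(Q(-6, -5)*76)*(-31) = ((2*(-6)/(-6 - 5))*76)*(-31) = ((2*(-6)/(-11))*76)*(-31) = ((2*(-6)*(-1/11))*76)*(-31) = ((12/11)*76)*(-31) = (912/11)*(-31) = -28272/11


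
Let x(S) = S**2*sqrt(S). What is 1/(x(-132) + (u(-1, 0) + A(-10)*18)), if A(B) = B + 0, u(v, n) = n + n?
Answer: -5/1113185412 - 242*I*sqrt(33)/278296353 ≈ -4.4916e-9 - 4.9953e-6*I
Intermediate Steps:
u(v, n) = 2*n
A(B) = B
x(S) = S**(5/2)
1/(x(-132) + (u(-1, 0) + A(-10)*18)) = 1/((-132)**(5/2) + (2*0 - 10*18)) = 1/(34848*I*sqrt(33) + (0 - 180)) = 1/(34848*I*sqrt(33) - 180) = 1/(-180 + 34848*I*sqrt(33))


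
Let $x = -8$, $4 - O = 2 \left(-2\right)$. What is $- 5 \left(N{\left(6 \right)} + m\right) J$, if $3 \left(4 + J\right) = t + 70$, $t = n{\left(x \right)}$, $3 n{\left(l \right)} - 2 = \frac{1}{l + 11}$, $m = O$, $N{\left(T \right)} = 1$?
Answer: $- \frac{2645}{3} \approx -881.67$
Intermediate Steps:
$O = 8$ ($O = 4 - 2 \left(-2\right) = 4 - -4 = 4 + 4 = 8$)
$m = 8$
$n{\left(l \right)} = \frac{2}{3} + \frac{1}{3 \left(11 + l\right)}$ ($n{\left(l \right)} = \frac{2}{3} + \frac{1}{3 \left(l + 11\right)} = \frac{2}{3} + \frac{1}{3 \left(11 + l\right)}$)
$t = \frac{7}{9}$ ($t = \frac{23 + 2 \left(-8\right)}{3 \left(11 - 8\right)} = \frac{23 - 16}{3 \cdot 3} = \frac{1}{3} \cdot \frac{1}{3} \cdot 7 = \frac{7}{9} \approx 0.77778$)
$J = \frac{529}{27}$ ($J = -4 + \frac{\frac{7}{9} + 70}{3} = -4 + \frac{1}{3} \cdot \frac{637}{9} = -4 + \frac{637}{27} = \frac{529}{27} \approx 19.593$)
$- 5 \left(N{\left(6 \right)} + m\right) J = - 5 \left(1 + 8\right) \frac{529}{27} = \left(-5\right) 9 \cdot \frac{529}{27} = \left(-45\right) \frac{529}{27} = - \frac{2645}{3}$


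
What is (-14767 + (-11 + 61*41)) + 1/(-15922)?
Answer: -195474395/15922 ≈ -12277.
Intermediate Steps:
(-14767 + (-11 + 61*41)) + 1/(-15922) = (-14767 + (-11 + 2501)) - 1/15922 = (-14767 + 2490) - 1/15922 = -12277 - 1/15922 = -195474395/15922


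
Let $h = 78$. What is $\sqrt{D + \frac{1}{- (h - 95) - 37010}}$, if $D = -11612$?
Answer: $\frac{i \sqrt{15890813589981}}{36993} \approx 107.76 i$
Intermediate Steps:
$\sqrt{D + \frac{1}{- (h - 95) - 37010}} = \sqrt{-11612 + \frac{1}{- (78 - 95) - 37010}} = \sqrt{-11612 + \frac{1}{\left(-1\right) \left(-17\right) - 37010}} = \sqrt{-11612 + \frac{1}{17 - 37010}} = \sqrt{-11612 + \frac{1}{-36993}} = \sqrt{-11612 - \frac{1}{36993}} = \sqrt{- \frac{429562717}{36993}} = \frac{i \sqrt{15890813589981}}{36993}$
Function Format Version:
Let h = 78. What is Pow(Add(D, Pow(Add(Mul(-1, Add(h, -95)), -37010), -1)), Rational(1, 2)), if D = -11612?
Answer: Mul(Rational(1, 36993), I, Pow(15890813589981, Rational(1, 2))) ≈ Mul(107.76, I)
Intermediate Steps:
Pow(Add(D, Pow(Add(Mul(-1, Add(h, -95)), -37010), -1)), Rational(1, 2)) = Pow(Add(-11612, Pow(Add(Mul(-1, Add(78, -95)), -37010), -1)), Rational(1, 2)) = Pow(Add(-11612, Pow(Add(Mul(-1, -17), -37010), -1)), Rational(1, 2)) = Pow(Add(-11612, Pow(Add(17, -37010), -1)), Rational(1, 2)) = Pow(Add(-11612, Pow(-36993, -1)), Rational(1, 2)) = Pow(Add(-11612, Rational(-1, 36993)), Rational(1, 2)) = Pow(Rational(-429562717, 36993), Rational(1, 2)) = Mul(Rational(1, 36993), I, Pow(15890813589981, Rational(1, 2)))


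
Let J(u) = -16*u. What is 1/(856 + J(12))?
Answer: 1/664 ≈ 0.0015060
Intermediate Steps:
1/(856 + J(12)) = 1/(856 - 16*12) = 1/(856 - 192) = 1/664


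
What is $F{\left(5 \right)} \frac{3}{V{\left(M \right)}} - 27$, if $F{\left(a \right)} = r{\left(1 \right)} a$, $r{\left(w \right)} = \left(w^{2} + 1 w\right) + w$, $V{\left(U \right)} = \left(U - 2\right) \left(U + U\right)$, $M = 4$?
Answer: $- \frac{387}{16} \approx -24.188$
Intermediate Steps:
$V{\left(U \right)} = 2 U \left(-2 + U\right)$ ($V{\left(U \right)} = \left(-2 + U\right) 2 U = 2 U \left(-2 + U\right)$)
$r{\left(w \right)} = w^{2} + 2 w$ ($r{\left(w \right)} = \left(w^{2} + w\right) + w = \left(w + w^{2}\right) + w = w^{2} + 2 w$)
$F{\left(a \right)} = 3 a$ ($F{\left(a \right)} = 1 \left(2 + 1\right) a = 1 \cdot 3 a = 3 a$)
$F{\left(5 \right)} \frac{3}{V{\left(M \right)}} - 27 = 3 \cdot 5 \frac{3}{2 \cdot 4 \left(-2 + 4\right)} - 27 = 15 \frac{3}{2 \cdot 4 \cdot 2} - 27 = 15 \cdot \frac{3}{16} - 27 = \frac{45}{16} - 27 = - \frac{387}{16}$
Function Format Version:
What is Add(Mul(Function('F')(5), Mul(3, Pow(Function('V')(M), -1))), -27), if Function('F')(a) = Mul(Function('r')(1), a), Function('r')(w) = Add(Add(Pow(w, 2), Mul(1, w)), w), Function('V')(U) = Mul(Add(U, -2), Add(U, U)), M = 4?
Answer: Rational(-387, 16) ≈ -24.188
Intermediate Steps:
Function('V')(U) = Mul(2, U, Add(-2, U)) (Function('V')(U) = Mul(Add(-2, U), Mul(2, U)) = Mul(2, U, Add(-2, U)))
Function('r')(w) = Add(Pow(w, 2), Mul(2, w)) (Function('r')(w) = Add(Add(Pow(w, 2), w), w) = Add(Add(w, Pow(w, 2)), w) = Add(Pow(w, 2), Mul(2, w)))
Function('F')(a) = Mul(3, a) (Function('F')(a) = Mul(Mul(1, Add(2, 1)), a) = Mul(Mul(1, 3), a) = Mul(3, a))
Add(Mul(Function('F')(5), Mul(3, Pow(Function('V')(M), -1))), -27) = Add(Mul(Mul(3, 5), Mul(3, Pow(Mul(2, 4, Add(-2, 4)), -1))), -27) = Add(Mul(15, Mul(3, Pow(Mul(2, 4, 2), -1))), -27) = Add(Mul(15, Mul(3, Pow(16, -1))), -27) = Add(Mul(15, Mul(3, Rational(1, 16))), -27) = Add(Mul(15, Rational(3, 16)), -27) = Add(Rational(45, 16), -27) = Rational(-387, 16)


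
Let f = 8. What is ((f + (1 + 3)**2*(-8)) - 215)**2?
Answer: 112225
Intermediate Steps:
((f + (1 + 3)**2*(-8)) - 215)**2 = ((8 + (1 + 3)**2*(-8)) - 215)**2 = ((8 + 4**2*(-8)) - 215)**2 = ((8 + 16*(-8)) - 215)**2 = ((8 - 128) - 215)**2 = (-120 - 215)**2 = (-335)**2 = 112225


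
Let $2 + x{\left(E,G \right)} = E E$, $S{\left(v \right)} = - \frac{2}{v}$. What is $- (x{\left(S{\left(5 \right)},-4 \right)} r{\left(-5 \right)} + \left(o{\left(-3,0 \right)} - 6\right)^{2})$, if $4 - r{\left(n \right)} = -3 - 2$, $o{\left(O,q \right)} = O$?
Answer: $- \frac{1611}{25} \approx -64.44$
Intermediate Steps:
$x{\left(E,G \right)} = -2 + E^{2}$ ($x{\left(E,G \right)} = -2 + E E = -2 + E^{2}$)
$r{\left(n \right)} = 9$ ($r{\left(n \right)} = 4 - \left(-3 - 2\right) = 4 - -5 = 4 + 5 = 9$)
$- (x{\left(S{\left(5 \right)},-4 \right)} r{\left(-5 \right)} + \left(o{\left(-3,0 \right)} - 6\right)^{2}) = - (\left(-2 + \left(- \frac{2}{5}\right)^{2}\right) 9 + \left(-3 - 6\right)^{2}) = - (\left(-2 + \left(\left(-2\right) \frac{1}{5}\right)^{2}\right) 9 + \left(-9\right)^{2}) = - (\left(-2 + \left(- \frac{2}{5}\right)^{2}\right) 9 + 81) = - (\left(-2 + \frac{4}{25}\right) 9 + 81) = - (\left(- \frac{46}{25}\right) 9 + 81) = - (- \frac{414}{25} + 81) = \left(-1\right) \frac{1611}{25} = - \frac{1611}{25}$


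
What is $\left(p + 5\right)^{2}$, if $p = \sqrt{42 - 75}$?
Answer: $\left(5 + i \sqrt{33}\right)^{2} \approx -8.0 + 57.446 i$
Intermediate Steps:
$p = i \sqrt{33}$ ($p = \sqrt{-33} = i \sqrt{33} \approx 5.7446 i$)
$\left(p + 5\right)^{2} = \left(i \sqrt{33} + 5\right)^{2} = \left(5 + i \sqrt{33}\right)^{2}$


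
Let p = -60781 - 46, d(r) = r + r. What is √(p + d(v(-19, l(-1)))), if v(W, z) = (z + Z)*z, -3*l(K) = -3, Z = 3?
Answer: I*√60819 ≈ 246.61*I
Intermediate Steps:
l(K) = 1 (l(K) = -⅓*(-3) = 1)
v(W, z) = z*(3 + z) (v(W, z) = (z + 3)*z = (3 + z)*z = z*(3 + z))
d(r) = 2*r
p = -60827
√(p + d(v(-19, l(-1)))) = √(-60827 + 2*(1*(3 + 1))) = √(-60827 + 2*(1*4)) = √(-60827 + 2*4) = √(-60827 + 8) = √(-60819) = I*√60819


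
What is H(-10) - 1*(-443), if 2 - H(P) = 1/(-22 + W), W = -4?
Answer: 11571/26 ≈ 445.04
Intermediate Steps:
H(P) = 53/26 (H(P) = 2 - 1/(-22 - 4) = 2 - 1/(-26) = 2 - 1*(-1/26) = 2 + 1/26 = 53/26)
H(-10) - 1*(-443) = 53/26 - 1*(-443) = 53/26 + 443 = 11571/26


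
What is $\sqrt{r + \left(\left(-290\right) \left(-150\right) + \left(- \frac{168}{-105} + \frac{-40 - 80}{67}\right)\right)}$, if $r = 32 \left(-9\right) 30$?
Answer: $\frac{2 \sqrt{978035515}}{335} \approx 186.71$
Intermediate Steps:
$r = -8640$ ($r = \left(-288\right) 30 = -8640$)
$\sqrt{r + \left(\left(-290\right) \left(-150\right) + \left(- \frac{168}{-105} + \frac{-40 - 80}{67}\right)\right)} = \sqrt{-8640 + \left(\left(-290\right) \left(-150\right) + \left(- \frac{168}{-105} + \frac{-40 - 80}{67}\right)\right)} = \sqrt{-8640 + \left(43500 - \frac{64}{335}\right)} = \sqrt{-8640 + \frac{14572436}{335}} = \sqrt{\frac{11678036}{335}} = \frac{2 \sqrt{978035515}}{335}$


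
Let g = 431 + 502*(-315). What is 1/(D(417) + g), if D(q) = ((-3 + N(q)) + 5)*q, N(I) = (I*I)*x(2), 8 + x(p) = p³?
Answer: -1/156865 ≈ -6.3749e-6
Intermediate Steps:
g = -157699 (g = 431 - 158130 = -157699)
x(p) = -8 + p³
N(I) = 0 (N(I) = (I*I)*(-8 + 2³) = I²*(-8 + 8) = I²*0 = 0)
D(q) = 2*q (D(q) = ((-3 + 0) + 5)*q = (-3 + 5)*q = 2*q)
1/(D(417) + g) = 1/(2*417 - 157699) = 1/(834 - 157699) = 1/(-156865) = -1/156865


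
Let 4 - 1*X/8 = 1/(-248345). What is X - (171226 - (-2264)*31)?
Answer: -59945019402/248345 ≈ -2.4138e+5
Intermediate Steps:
X = 7947048/248345 (X = 32 - 8/(-248345) = 32 - 8*(-1/248345) = 32 + 8/248345 = 7947048/248345 ≈ 32.000)
X - (171226 - (-2264)*31) = 7947048/248345 - (171226 - (-2264)*31) = 7947048/248345 - (171226 - 1*(-70184)) = 7947048/248345 - (171226 + 70184) = 7947048/248345 - 1*241410 = 7947048/248345 - 241410 = -59945019402/248345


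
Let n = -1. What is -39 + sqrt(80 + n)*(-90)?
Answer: -39 - 90*sqrt(79) ≈ -838.94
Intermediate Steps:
-39 + sqrt(80 + n)*(-90) = -39 + sqrt(80 - 1)*(-90) = -39 + sqrt(79)*(-90) = -39 - 90*sqrt(79)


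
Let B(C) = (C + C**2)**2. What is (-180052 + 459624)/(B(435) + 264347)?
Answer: 279572/35971179947 ≈ 7.7721e-6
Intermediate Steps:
(-180052 + 459624)/(B(435) + 264347) = (-180052 + 459624)/(435**2*(1 + 435)**2 + 264347) = 279572/(189225*436**2 + 264347) = 279572/(189225*190096 + 264347) = 279572/(35970915600 + 264347) = 279572/35971179947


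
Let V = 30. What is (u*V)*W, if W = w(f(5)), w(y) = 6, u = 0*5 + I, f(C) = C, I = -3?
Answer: -540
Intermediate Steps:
u = -3 (u = 0*5 - 3 = 0 - 3 = -3)
W = 6
(u*V)*W = -3*30*6 = -90*6 = -540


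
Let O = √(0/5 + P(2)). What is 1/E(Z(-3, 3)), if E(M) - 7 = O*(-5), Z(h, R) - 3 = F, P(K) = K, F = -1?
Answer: -7 - 5*√2 ≈ -14.071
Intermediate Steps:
O = √2 (O = √(0/5 + 2) = √(0*(⅕) + 2) = √(0 + 2) = √2 ≈ 1.4142)
Z(h, R) = 2 (Z(h, R) = 3 - 1 = 2)
E(M) = 7 - 5*√2 (E(M) = 7 + √2*(-5) = 7 - 5*√2)
1/E(Z(-3, 3)) = 1/(7 - 5*√2)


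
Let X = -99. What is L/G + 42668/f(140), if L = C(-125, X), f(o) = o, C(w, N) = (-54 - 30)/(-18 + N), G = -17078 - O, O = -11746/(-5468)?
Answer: 3885321676661/12748315125 ≈ 304.77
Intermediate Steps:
O = 5873/2734 (O = -11746*(-1/5468) = 5873/2734 ≈ 2.1481)
G = -46697125/2734 (G = -17078 - 1*5873/2734 = -17078 - 5873/2734 = -46697125/2734 ≈ -17080.)
C(w, N) = -84/(-18 + N)
L = 28/39 (L = -84/(-18 - 99) = -84/(-117) = -84*(-1/117) = 28/39 ≈ 0.71795)
L/G + 42668/f(140) = 28/(39*(-46697125/2734)) + 42668/140 = (28/39)*(-2734/46697125) + 42668*(1/140) = -76552/1821187875 + 10667/35 = 3885321676661/12748315125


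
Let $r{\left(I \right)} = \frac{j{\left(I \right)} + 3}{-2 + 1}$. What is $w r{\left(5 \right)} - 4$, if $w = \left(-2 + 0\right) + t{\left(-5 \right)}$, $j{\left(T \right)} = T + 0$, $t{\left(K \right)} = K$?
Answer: $52$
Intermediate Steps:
$j{\left(T \right)} = T$
$w = -7$ ($w = \left(-2 + 0\right) - 5 = -2 - 5 = -7$)
$r{\left(I \right)} = -3 - I$ ($r{\left(I \right)} = \frac{I + 3}{-2 + 1} = \frac{3 + I}{-1} = \left(3 + I\right) \left(-1\right) = -3 - I$)
$w r{\left(5 \right)} - 4 = - 7 \left(-3 - 5\right) - 4 = \left(-7\right) \left(-8\right) - 4 = 56 - 4 = 52$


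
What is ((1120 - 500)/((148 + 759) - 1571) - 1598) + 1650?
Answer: 8477/166 ≈ 51.066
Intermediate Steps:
((1120 - 500)/((148 + 759) - 1571) - 1598) + 1650 = (620/(907 - 1571) - 1598) + 1650 = (620/(-664) - 1598) + 1650 = (620*(-1/664) - 1598) + 1650 = (-155/166 - 1598) + 1650 = -265423/166 + 1650 = 8477/166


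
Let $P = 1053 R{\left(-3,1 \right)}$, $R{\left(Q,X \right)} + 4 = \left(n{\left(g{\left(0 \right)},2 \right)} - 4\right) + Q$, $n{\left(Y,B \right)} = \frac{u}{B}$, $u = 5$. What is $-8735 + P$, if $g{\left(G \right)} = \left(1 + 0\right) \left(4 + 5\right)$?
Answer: $- \frac{35371}{2} \approx -17686.0$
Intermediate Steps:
$g{\left(G \right)} = 9$ ($g{\left(G \right)} = 1 \cdot 9 = 9$)
$n{\left(Y,B \right)} = \frac{5}{B}$
$R{\left(Q,X \right)} = - \frac{11}{2} + Q$ ($R{\left(Q,X \right)} = -4 - \left(4 - \frac{5}{2} - Q\right) = -4 + \left(\left(5 \cdot \frac{1}{2} - 4\right) + Q\right) = -4 + \left(\left(\frac{5}{2} - 4\right) + Q\right) = -4 + \left(- \frac{3}{2} + Q\right) = - \frac{11}{2} + Q$)
$P = - \frac{17901}{2}$ ($P = 1053 \left(- \frac{11}{2} - 3\right) = 1053 \left(- \frac{17}{2}\right) = - \frac{17901}{2} \approx -8950.5$)
$-8735 + P = -8735 - \frac{17901}{2} = - \frac{35371}{2}$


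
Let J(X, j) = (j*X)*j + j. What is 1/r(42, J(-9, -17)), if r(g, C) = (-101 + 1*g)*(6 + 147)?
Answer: -1/9027 ≈ -0.00011078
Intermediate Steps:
J(X, j) = j + X*j² (J(X, j) = (X*j)*j + j = X*j² + j = j + X*j²)
r(g, C) = -15453 + 153*g (r(g, C) = (-101 + g)*153 = -15453 + 153*g)
1/r(42, J(-9, -17)) = 1/(-15453 + 153*42) = 1/(-15453 + 6426) = 1/(-9027) = -1/9027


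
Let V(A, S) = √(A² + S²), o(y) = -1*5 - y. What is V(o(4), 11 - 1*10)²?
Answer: 82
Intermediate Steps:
o(y) = -5 - y
V(o(4), 11 - 1*10)² = (√((-5 - 1*4)² + (11 - 1*10)²))² = (√((-5 - 4)² + (11 - 10)²))² = (√((-9)² + 1²))² = (√(81 + 1))² = (√82)² = 82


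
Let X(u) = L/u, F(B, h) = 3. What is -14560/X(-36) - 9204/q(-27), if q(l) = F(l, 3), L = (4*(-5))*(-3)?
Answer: 5668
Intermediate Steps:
L = 60 (L = -20*(-3) = 60)
q(l) = 3
X(u) = 60/u
-14560/X(-36) - 9204/q(-27) = -14560/(60/(-36)) - 9204/3 = -14560/(60*(-1/36)) - 9204*⅓ = -14560/(-5/3) - 3068 = -14560*(-⅗) - 3068 = 8736 - 3068 = 5668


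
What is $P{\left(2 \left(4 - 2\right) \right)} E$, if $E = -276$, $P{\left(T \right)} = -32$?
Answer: $8832$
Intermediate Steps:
$P{\left(2 \left(4 - 2\right) \right)} E = \left(-32\right) \left(-276\right) = 8832$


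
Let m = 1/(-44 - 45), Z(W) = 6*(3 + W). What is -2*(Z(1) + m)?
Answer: -4270/89 ≈ -47.978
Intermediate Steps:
Z(W) = 18 + 6*W
m = -1/89 (m = 1/(-89) = -1/89 ≈ -0.011236)
-2*(Z(1) + m) = -2*((18 + 6*1) - 1/89) = -2*((18 + 6) - 1/89) = -2*(24 - 1/89) = -2*2135/89 = -4270/89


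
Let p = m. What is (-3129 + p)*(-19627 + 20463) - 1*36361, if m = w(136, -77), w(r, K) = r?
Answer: -2538509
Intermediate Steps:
m = 136
p = 136
(-3129 + p)*(-19627 + 20463) - 1*36361 = (-3129 + 136)*(-19627 + 20463) - 1*36361 = -2993*836 - 36361 = -2502148 - 36361 = -2538509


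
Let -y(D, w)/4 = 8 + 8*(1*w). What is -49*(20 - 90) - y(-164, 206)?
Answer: 10054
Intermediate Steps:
y(D, w) = -32 - 32*w (y(D, w) = -4*(8 + 8*(1*w)) = -4*(8 + 8*w) = -32 - 32*w)
-49*(20 - 90) - y(-164, 206) = -49*(20 - 90) - (-32 - 32*206) = -49*(-70) - (-32 - 6592) = 3430 - 1*(-6624) = 3430 + 6624 = 10054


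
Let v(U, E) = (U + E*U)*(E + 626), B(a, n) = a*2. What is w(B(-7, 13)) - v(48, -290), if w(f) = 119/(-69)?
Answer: 321608329/69 ≈ 4.6610e+6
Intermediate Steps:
B(a, n) = 2*a
v(U, E) = (626 + E)*(U + E*U) (v(U, E) = (U + E*U)*(626 + E) = (626 + E)*(U + E*U))
w(f) = -119/69 (w(f) = 119*(-1/69) = -119/69)
w(B(-7, 13)) - v(48, -290) = -119/69 - 48*(626 + (-290)² + 627*(-290)) = -119/69 - 48*(626 + 84100 - 181830) = -119/69 - 48*(-97104) = -119/69 - 1*(-4660992) = -119/69 + 4660992 = 321608329/69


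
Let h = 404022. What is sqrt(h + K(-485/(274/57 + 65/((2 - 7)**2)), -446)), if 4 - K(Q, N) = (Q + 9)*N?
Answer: 11*sqrt(13952211190)/2111 ≈ 615.50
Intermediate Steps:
K(Q, N) = 4 - N*(9 + Q) (K(Q, N) = 4 - (Q + 9)*N = 4 - (9 + Q)*N = 4 - N*(9 + Q))
sqrt(h + K(-485/(274/57 + 65/((2 - 7)**2)), -446)) = sqrt(404022 + (4 - 9*(-446) - 1*(-446)*(-485/(274/57 + 65/((2 - 7)**2))))) = sqrt(404022 + (4 + 4014 - 1*(-446)*(-485/(274*(1/57) + 65/((-5)**2))))) = sqrt(404022 + (4 + 4014 - 1*(-446)*(-485/(274/57 + 65/25)))) = sqrt(404022 + (4 + 4014 - 1*(-446)*(-485/(274/57 + 65*(1/25))))) = sqrt(404022 + (4 + 4014 - 1*(-446)*(-485/(274/57 + 13/5)))) = sqrt(404022 + (4 + 4014 - 1*(-446)*(-485/2111/285))) = sqrt(404022 + (4 + 4014 - 1*(-446)*(-485*285/2111))) = sqrt(404022 + (4 + 4014 - 1*(-446)*(-138225/2111))) = sqrt(404022 + (4 + 4014 - 61648350/2111)) = sqrt(404022 - 53166352/2111) = sqrt(799724090/2111) = 11*sqrt(13952211190)/2111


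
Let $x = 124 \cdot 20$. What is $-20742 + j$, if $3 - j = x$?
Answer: $-23219$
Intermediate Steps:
$x = 2480$
$j = -2477$ ($j = 3 - 2480 = -2477$)
$-20742 + j = -20742 - 2477 = -23219$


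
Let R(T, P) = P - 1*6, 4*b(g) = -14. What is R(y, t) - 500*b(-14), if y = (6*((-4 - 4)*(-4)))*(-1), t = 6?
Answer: 1750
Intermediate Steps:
b(g) = -7/2 (b(g) = (¼)*(-14) = -7/2)
y = -192 (y = (6*(-8*(-4)))*(-1) = (6*32)*(-1) = 192*(-1) = -192)
R(T, P) = -6 + P (R(T, P) = P - 6 = -6 + P)
R(y, t) - 500*b(-14) = (-6 + 6) - 500*(-7/2) = 0 + 1750 = 1750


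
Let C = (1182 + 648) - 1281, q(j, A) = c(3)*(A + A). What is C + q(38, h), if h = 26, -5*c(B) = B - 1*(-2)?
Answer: 497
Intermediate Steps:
c(B) = -⅖ - B/5 (c(B) = -(B - 1*(-2))/5 = -(B + 2)/5 = -(2 + B)/5 = -⅖ - B/5)
q(j, A) = -2*A (q(j, A) = (-⅖ - ⅕*3)*(A + A) = (-⅖ - ⅗)*(2*A) = -2*A)
C = 549 (C = 1830 - 1281 = 549)
C + q(38, h) = 549 - 2*26 = 549 - 52 = 497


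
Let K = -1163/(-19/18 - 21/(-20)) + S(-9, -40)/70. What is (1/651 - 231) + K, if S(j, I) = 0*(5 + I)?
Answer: 136129960/651 ≈ 2.0911e+5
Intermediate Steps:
S(j, I) = 0
K = 209340 (K = -1163/(-19/18 - 21/(-20)) + 0/70 = -1163/(-19*1/18 - 21*(-1/20)) + 0*(1/70) = -1163/(-19/18 + 21/20) + 0 = -1163/(1*(-1/180)) + 0 = -1163/(-1/180) + 0 = -1163*(-180) + 0 = 209340 + 0 = 209340)
(1/651 - 231) + K = (1/651 - 231) + 209340 = -150380/651 + 209340 = 136129960/651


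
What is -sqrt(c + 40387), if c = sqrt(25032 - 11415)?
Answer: -sqrt(40387 + 3*sqrt(1513)) ≈ -201.26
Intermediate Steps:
c = 3*sqrt(1513) (c = sqrt(13617) = 3*sqrt(1513) ≈ 116.69)
-sqrt(c + 40387) = -sqrt(3*sqrt(1513) + 40387) = -sqrt(40387 + 3*sqrt(1513))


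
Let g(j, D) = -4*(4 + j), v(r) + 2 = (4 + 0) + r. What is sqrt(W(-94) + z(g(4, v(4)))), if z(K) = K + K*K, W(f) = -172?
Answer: 2*sqrt(205) ≈ 28.636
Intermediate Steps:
v(r) = 2 + r (v(r) = -2 + ((4 + 0) + r) = -2 + (4 + r) = 2 + r)
g(j, D) = -16 - 4*j
z(K) = K + K**2
sqrt(W(-94) + z(g(4, v(4)))) = sqrt(-172 + (-16 - 4*4)*(1 + (-16 - 4*4))) = sqrt(-172 + (-16 - 16)*(1 + (-16 - 16))) = sqrt(-172 - 32*(1 - 32)) = sqrt(-172 - 32*(-31)) = sqrt(-172 + 992) = sqrt(820) = 2*sqrt(205)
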